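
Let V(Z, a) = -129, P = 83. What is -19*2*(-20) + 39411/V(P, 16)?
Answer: 19543/43 ≈ 454.49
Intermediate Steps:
-19*2*(-20) + 39411/V(P, 16) = -19*2*(-20) + 39411/(-129) = -38*(-20) + 39411*(-1/129) = 760 - 13137/43 = 19543/43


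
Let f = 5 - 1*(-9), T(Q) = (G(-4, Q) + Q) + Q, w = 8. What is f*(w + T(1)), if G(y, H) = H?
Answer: 154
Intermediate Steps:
T(Q) = 3*Q (T(Q) = (Q + Q) + Q = 2*Q + Q = 3*Q)
f = 14 (f = 5 + 9 = 14)
f*(w + T(1)) = 14*(8 + 3*1) = 14*(8 + 3) = 14*11 = 154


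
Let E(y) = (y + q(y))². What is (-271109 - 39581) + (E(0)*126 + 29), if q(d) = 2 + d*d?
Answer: -310157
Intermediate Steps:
q(d) = 2 + d²
E(y) = (2 + y + y²)² (E(y) = (y + (2 + y²))² = (2 + y + y²)²)
(-271109 - 39581) + (E(0)*126 + 29) = (-271109 - 39581) + ((2 + 0 + 0²)²*126 + 29) = -310690 + ((2 + 0 + 0)²*126 + 29) = -310690 + (2²*126 + 29) = -310690 + (4*126 + 29) = -310690 + (504 + 29) = -310690 + 533 = -310157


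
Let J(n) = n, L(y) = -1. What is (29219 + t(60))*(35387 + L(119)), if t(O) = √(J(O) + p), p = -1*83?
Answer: 1033943534 + 35386*I*√23 ≈ 1.0339e+9 + 1.6971e+5*I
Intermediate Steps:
p = -83
t(O) = √(-83 + O) (t(O) = √(O - 83) = √(-83 + O))
(29219 + t(60))*(35387 + L(119)) = (29219 + √(-83 + 60))*(35387 - 1) = (29219 + √(-23))*35386 = (29219 + I*√23)*35386 = 1033943534 + 35386*I*√23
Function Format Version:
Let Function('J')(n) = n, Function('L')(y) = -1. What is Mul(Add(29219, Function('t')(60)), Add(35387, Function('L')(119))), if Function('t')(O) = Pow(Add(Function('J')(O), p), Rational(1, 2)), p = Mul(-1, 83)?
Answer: Add(1033943534, Mul(35386, I, Pow(23, Rational(1, 2)))) ≈ Add(1.0339e+9, Mul(1.6971e+5, I))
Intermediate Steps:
p = -83
Function('t')(O) = Pow(Add(-83, O), Rational(1, 2)) (Function('t')(O) = Pow(Add(O, -83), Rational(1, 2)) = Pow(Add(-83, O), Rational(1, 2)))
Mul(Add(29219, Function('t')(60)), Add(35387, Function('L')(119))) = Mul(Add(29219, Pow(Add(-83, 60), Rational(1, 2))), Add(35387, -1)) = Mul(Add(29219, Pow(-23, Rational(1, 2))), 35386) = Mul(Add(29219, Mul(I, Pow(23, Rational(1, 2)))), 35386) = Add(1033943534, Mul(35386, I, Pow(23, Rational(1, 2))))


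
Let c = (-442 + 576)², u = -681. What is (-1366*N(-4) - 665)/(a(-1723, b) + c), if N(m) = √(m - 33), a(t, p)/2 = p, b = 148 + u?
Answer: -133/3378 - 683*I*√37/8445 ≈ -0.039372 - 0.49195*I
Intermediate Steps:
c = 17956 (c = 134² = 17956)
b = -533 (b = 148 - 681 = -533)
a(t, p) = 2*p
N(m) = √(-33 + m)
(-1366*N(-4) - 665)/(a(-1723, b) + c) = (-1366*√(-33 - 4) - 665)/(2*(-533) + 17956) = (-1366*I*√37 - 665)/(-1066 + 17956) = (-1366*I*√37 - 665)/16890 = (-1366*I*√37 - 665)*(1/16890) = (-665 - 1366*I*√37)*(1/16890) = -133/3378 - 683*I*√37/8445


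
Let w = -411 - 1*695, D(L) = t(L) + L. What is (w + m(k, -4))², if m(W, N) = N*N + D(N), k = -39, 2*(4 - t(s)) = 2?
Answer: 1190281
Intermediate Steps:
t(s) = 3 (t(s) = 4 - ½*2 = 4 - 1 = 3)
D(L) = 3 + L
m(W, N) = 3 + N + N² (m(W, N) = N*N + (3 + N) = N² + (3 + N) = 3 + N + N²)
w = -1106 (w = -411 - 695 = -1106)
(w + m(k, -4))² = (-1106 + (3 - 4 + (-4)²))² = (-1106 + (3 - 4 + 16))² = (-1106 + 15)² = (-1091)² = 1190281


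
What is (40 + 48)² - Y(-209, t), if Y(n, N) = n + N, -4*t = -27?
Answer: 31785/4 ≈ 7946.3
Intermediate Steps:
t = 27/4 (t = -¼*(-27) = 27/4 ≈ 6.7500)
Y(n, N) = N + n
(40 + 48)² - Y(-209, t) = (40 + 48)² - (27/4 - 209) = 88² - 1*(-809/4) = 7744 + 809/4 = 31785/4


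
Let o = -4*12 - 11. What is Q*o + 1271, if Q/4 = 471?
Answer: -109885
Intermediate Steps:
Q = 1884 (Q = 4*471 = 1884)
o = -59 (o = -48 - 11 = -59)
Q*o + 1271 = 1884*(-59) + 1271 = -111156 + 1271 = -109885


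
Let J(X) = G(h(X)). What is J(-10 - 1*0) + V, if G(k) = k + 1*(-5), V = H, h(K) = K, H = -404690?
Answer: -404705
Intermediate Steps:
V = -404690
G(k) = -5 + k (G(k) = k - 5 = -5 + k)
J(X) = -5 + X
J(-10 - 1*0) + V = (-5 + (-10 - 1*0)) - 404690 = (-5 + (-10 + 0)) - 404690 = (-5 - 10) - 404690 = -15 - 404690 = -404705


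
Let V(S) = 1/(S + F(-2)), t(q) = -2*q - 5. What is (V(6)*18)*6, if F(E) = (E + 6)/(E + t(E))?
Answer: 162/7 ≈ 23.143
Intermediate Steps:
t(q) = -5 - 2*q
F(E) = (6 + E)/(-5 - E) (F(E) = (E + 6)/(E + (-5 - 2*E)) = (6 + E)/(-5 - E))
V(S) = 1/(-4/3 + S) (V(S) = 1/(S + (6 - 2)/(-5 - 1*(-2))) = 1/(S + 4/(-5 + 2)) = 1/(S + 4/(-3)) = 1/(S - ⅓*4) = 1/(S - 4/3) = 1/(-4/3 + S))
(V(6)*18)*6 = ((3/(-4 + 3*6))*18)*6 = ((3/(-4 + 18))*18)*6 = ((3/14)*18)*6 = (27/7)*6 = 162/7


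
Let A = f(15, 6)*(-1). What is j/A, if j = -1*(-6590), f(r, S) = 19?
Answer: -6590/19 ≈ -346.84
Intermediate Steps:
j = 6590
A = -19 (A = 19*(-1) = -19)
j/A = 6590/(-19) = 6590*(-1/19) = -6590/19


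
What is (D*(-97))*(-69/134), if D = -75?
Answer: -501975/134 ≈ -3746.1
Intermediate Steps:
(D*(-97))*(-69/134) = (-75*(-97))*(-69/134) = 7275*(-69*1/134) = 7275*(-69/134) = -501975/134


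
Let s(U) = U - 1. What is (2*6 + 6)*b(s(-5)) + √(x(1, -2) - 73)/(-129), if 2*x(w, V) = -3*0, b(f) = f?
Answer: -108 - I*√73/129 ≈ -108.0 - 0.066233*I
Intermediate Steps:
s(U) = -1 + U
x(w, V) = 0 (x(w, V) = (-3*0)/2 = (½)*0 = 0)
(2*6 + 6)*b(s(-5)) + √(x(1, -2) - 73)/(-129) = (2*6 + 6)*(-1 - 5) + √(0 - 73)/(-129) = (12 + 6)*(-6) + √(-73)*(-1/129) = 18*(-6) + (I*√73)*(-1/129) = -108 - I*√73/129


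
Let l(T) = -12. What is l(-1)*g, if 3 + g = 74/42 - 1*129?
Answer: 10940/7 ≈ 1562.9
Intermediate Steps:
g = -2735/21 (g = -3 + (74/42 - 1*129) = -3 + (74*(1/42) - 129) = -3 + (37/21 - 129) = -3 - 2672/21 = -2735/21 ≈ -130.24)
l(-1)*g = -12*(-2735/21) = 10940/7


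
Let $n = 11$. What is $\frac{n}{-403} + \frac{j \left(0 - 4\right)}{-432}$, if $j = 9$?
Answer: $\frac{271}{4836} \approx 0.056038$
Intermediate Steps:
$\frac{n}{-403} + \frac{j \left(0 - 4\right)}{-432} = \frac{11}{-403} + \frac{9 \left(0 - 4\right)}{-432} = 11 \left(- \frac{1}{403}\right) + 9 \left(-4\right) \left(- \frac{1}{432}\right) = - \frac{11}{403} - - \frac{1}{12} = - \frac{11}{403} + \frac{1}{12} = \frac{271}{4836}$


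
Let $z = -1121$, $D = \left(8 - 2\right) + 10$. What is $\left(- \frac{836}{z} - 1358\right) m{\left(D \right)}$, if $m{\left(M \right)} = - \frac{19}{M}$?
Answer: $\frac{760741}{472} \approx 1611.7$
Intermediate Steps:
$D = 16$ ($D = 6 + 10 = 16$)
$\left(- \frac{836}{z} - 1358\right) m{\left(D \right)} = \left(- \frac{836}{-1121} - 1358\right) \left(- \frac{19}{16}\right) = \left(\left(-836\right) \left(- \frac{1}{1121}\right) - 1358\right) \left(\left(-19\right) \frac{1}{16}\right) = \left(\frac{44}{59} - 1358\right) \left(- \frac{19}{16}\right) = \left(- \frac{80078}{59}\right) \left(- \frac{19}{16}\right) = \frac{760741}{472}$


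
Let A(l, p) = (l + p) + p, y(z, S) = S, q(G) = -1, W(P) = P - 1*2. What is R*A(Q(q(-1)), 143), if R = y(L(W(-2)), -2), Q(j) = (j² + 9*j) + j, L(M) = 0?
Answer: -554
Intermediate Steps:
W(P) = -2 + P (W(P) = P - 2 = -2 + P)
Q(j) = j² + 10*j
A(l, p) = l + 2*p
R = -2
R*A(Q(q(-1)), 143) = -2*(-(10 - 1) + 2*143) = -2*(-1*9 + 286) = -2*(-9 + 286) = -2*277 = -554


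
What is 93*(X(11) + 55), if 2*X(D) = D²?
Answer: 21483/2 ≈ 10742.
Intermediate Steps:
X(D) = D²/2
93*(X(11) + 55) = 93*((½)*11² + 55) = 93*((½)*121 + 55) = 93*(121/2 + 55) = 93*(231/2) = 21483/2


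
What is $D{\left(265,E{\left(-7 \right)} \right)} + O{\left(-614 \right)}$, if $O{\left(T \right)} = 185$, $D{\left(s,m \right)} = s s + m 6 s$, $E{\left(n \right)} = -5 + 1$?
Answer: $64050$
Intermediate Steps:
$E{\left(n \right)} = -4$
$D{\left(s,m \right)} = s^{2} + 6 m s$
$D{\left(265,E{\left(-7 \right)} \right)} + O{\left(-614 \right)} = 265 \left(265 + 6 \left(-4\right)\right) + 185 = 265 \left(265 - 24\right) + 185 = 265 \cdot 241 + 185 = 63865 + 185 = 64050$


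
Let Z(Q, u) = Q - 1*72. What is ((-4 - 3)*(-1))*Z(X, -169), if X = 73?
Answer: 7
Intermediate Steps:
Z(Q, u) = -72 + Q (Z(Q, u) = Q - 72 = -72 + Q)
((-4 - 3)*(-1))*Z(X, -169) = ((-4 - 3)*(-1))*(-72 + 73) = -7*(-1)*1 = 7*1 = 7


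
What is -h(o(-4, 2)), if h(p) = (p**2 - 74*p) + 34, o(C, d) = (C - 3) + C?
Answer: -969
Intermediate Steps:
o(C, d) = -3 + 2*C (o(C, d) = (-3 + C) + C = -3 + 2*C)
h(p) = 34 + p**2 - 74*p
-h(o(-4, 2)) = -(34 + (-3 + 2*(-4))**2 - 74*(-3 + 2*(-4))) = -(34 + (-3 - 8)**2 - 74*(-3 - 8)) = -(34 + (-11)**2 - 74*(-11)) = -(34 + 121 + 814) = -1*969 = -969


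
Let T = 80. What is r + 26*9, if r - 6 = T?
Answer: 320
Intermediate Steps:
r = 86 (r = 6 + 80 = 86)
r + 26*9 = 86 + 26*9 = 86 + 234 = 320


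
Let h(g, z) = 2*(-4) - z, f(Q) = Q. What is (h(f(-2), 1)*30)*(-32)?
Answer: 8640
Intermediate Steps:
h(g, z) = -8 - z
(h(f(-2), 1)*30)*(-32) = ((-8 - 1*1)*30)*(-32) = ((-8 - 1)*30)*(-32) = -9*30*(-32) = -270*(-32) = 8640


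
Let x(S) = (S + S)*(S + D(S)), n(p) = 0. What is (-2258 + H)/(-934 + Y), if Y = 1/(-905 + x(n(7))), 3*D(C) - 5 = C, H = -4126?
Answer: 275120/40251 ≈ 6.8351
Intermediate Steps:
D(C) = 5/3 + C/3
x(S) = 2*S*(5/3 + 4*S/3) (x(S) = (S + S)*(S + (5/3 + S/3)) = (2*S)*(5/3 + 4*S/3) = 2*S*(5/3 + 4*S/3))
Y = -1/905 (Y = 1/(-905 + (⅔)*0*(5 + 4*0)) = 1/(-905 + (⅔)*0*(5 + 0)) = 1/(-905 + (⅔)*0*5) = 1/(-905 + 0) = 1/(-905) = -1/905 ≈ -0.0011050)
(-2258 + H)/(-934 + Y) = (-2258 - 4126)/(-934 - 1/905) = -6384/(-845271/905) = -6384*(-905/845271) = 275120/40251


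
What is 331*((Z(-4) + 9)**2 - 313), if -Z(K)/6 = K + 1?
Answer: 137696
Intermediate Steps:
Z(K) = -6 - 6*K (Z(K) = -6*(K + 1) = -6*(1 + K) = -6 - 6*K)
331*((Z(-4) + 9)**2 - 313) = 331*(((-6 - 6*(-4)) + 9)**2 - 313) = 331*(((-6 + 24) + 9)**2 - 313) = 331*((18 + 9)**2 - 313) = 331*(27**2 - 313) = 331*(729 - 313) = 331*416 = 137696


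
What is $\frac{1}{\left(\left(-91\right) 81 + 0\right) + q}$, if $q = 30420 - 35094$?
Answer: $- \frac{1}{12045} \approx -8.3022 \cdot 10^{-5}$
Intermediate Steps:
$q = -4674$ ($q = 30420 - 35094 = -4674$)
$\frac{1}{\left(\left(-91\right) 81 + 0\right) + q} = \frac{1}{\left(\left(-91\right) 81 + 0\right) - 4674} = \frac{1}{\left(-7371 + 0\right) - 4674} = \frac{1}{-7371 - 4674} = \frac{1}{-12045} = - \frac{1}{12045}$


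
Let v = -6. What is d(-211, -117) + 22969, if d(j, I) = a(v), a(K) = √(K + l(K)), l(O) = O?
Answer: 22969 + 2*I*√3 ≈ 22969.0 + 3.4641*I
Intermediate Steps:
a(K) = √2*√K (a(K) = √(K + K) = √(2*K) = √2*√K)
d(j, I) = 2*I*√3 (d(j, I) = √2*√(-6) = √2*(I*√6) = 2*I*√3)
d(-211, -117) + 22969 = 2*I*√3 + 22969 = 22969 + 2*I*√3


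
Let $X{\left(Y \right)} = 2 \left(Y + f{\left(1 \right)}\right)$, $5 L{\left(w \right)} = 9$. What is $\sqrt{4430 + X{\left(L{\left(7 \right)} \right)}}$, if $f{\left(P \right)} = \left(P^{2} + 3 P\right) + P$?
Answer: $\frac{23 \sqrt{210}}{5} \approx 66.66$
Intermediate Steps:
$L{\left(w \right)} = \frac{9}{5}$ ($L{\left(w \right)} = \frac{1}{5} \cdot 9 = \frac{9}{5}$)
$f{\left(P \right)} = P^{2} + 4 P$
$X{\left(Y \right)} = 10 + 2 Y$ ($X{\left(Y \right)} = 2 \left(Y + 1 \left(4 + 1\right)\right) = 2 \left(Y + 1 \cdot 5\right) = 2 \left(Y + 5\right) = 2 \left(5 + Y\right) = 10 + 2 Y$)
$\sqrt{4430 + X{\left(L{\left(7 \right)} \right)}} = \sqrt{4430 + \left(10 + 2 \cdot \frac{9}{5}\right)} = \sqrt{4430 + \left(10 + \frac{18}{5}\right)} = \sqrt{4430 + \frac{68}{5}} = \sqrt{\frac{22218}{5}} = \frac{23 \sqrt{210}}{5}$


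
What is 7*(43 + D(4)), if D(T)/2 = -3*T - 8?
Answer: 21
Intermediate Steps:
D(T) = -16 - 6*T (D(T) = 2*(-3*T - 8) = 2*(-8 - 3*T) = -16 - 6*T)
7*(43 + D(4)) = 7*(43 + (-16 - 6*4)) = 7*(43 + (-16 - 24)) = 7*(43 - 40) = 7*3 = 21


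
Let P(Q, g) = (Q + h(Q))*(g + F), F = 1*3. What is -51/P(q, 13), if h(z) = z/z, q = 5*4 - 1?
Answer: -51/320 ≈ -0.15937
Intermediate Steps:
F = 3
q = 19 (q = 20 - 1 = 19)
h(z) = 1
P(Q, g) = (1 + Q)*(3 + g) (P(Q, g) = (Q + 1)*(g + 3) = (1 + Q)*(3 + g))
-51/P(q, 13) = -51/(3 + 13 + 3*19 + 19*13) = -51/(3 + 13 + 57 + 247) = -51/320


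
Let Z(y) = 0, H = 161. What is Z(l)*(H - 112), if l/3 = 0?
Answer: 0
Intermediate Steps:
l = 0 (l = 3*0 = 0)
Z(l)*(H - 112) = 0*(161 - 112) = 0*49 = 0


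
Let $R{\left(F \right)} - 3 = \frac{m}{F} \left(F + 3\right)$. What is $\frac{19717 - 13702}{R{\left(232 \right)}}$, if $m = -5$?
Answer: $- \frac{1395480}{479} \approx -2913.3$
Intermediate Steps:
$R{\left(F \right)} = 3 - \frac{5 \left(3 + F\right)}{F}$ ($R{\left(F \right)} = 3 + - \frac{5}{F} \left(F + 3\right) = 3 + - \frac{5}{F} \left(3 + F\right) = 3 - \frac{5 \left(3 + F\right)}{F}$)
$\frac{19717 - 13702}{R{\left(232 \right)}} = \frac{19717 - 13702}{-2 - \frac{15}{232}} = \frac{6015}{-2 - \frac{15}{232}} = \frac{6015}{- \frac{479}{232}} = 6015 \left(- \frac{232}{479}\right) = - \frac{1395480}{479}$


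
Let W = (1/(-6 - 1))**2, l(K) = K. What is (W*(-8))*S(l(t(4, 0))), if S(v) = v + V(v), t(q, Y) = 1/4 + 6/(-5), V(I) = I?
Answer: 76/245 ≈ 0.31020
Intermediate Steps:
t(q, Y) = -19/20 (t(q, Y) = 1*(1/4) + 6*(-1/5) = 1/4 - 6/5 = -19/20)
S(v) = 2*v (S(v) = v + v = 2*v)
W = 1/49 (W = (1/(-7))**2 = (-1/7)**2 = 1/49 ≈ 0.020408)
(W*(-8))*S(l(t(4, 0))) = ((1/49)*(-8))*(2*(-19/20)) = -8/49*(-19/10) = 76/245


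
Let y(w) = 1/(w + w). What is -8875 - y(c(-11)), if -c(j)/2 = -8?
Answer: -284001/32 ≈ -8875.0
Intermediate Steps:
c(j) = 16 (c(j) = -2*(-8) = 16)
y(w) = 1/(2*w)
-8875 - y(c(-11)) = -8875 - 1/(2*16) = -8875 - 1*1/32 = -8875 - 1/32 = -284001/32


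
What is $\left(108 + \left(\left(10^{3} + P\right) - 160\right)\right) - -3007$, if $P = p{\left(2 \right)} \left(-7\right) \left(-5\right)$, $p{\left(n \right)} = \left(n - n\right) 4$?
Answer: $3955$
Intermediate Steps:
$p{\left(n \right)} = 0$ ($p{\left(n \right)} = 0 \cdot 4 = 0$)
$P = 0$ ($P = 0 \left(-7\right) \left(-5\right) = 0 \left(-5\right) = 0$)
$\left(108 + \left(\left(10^{3} + P\right) - 160\right)\right) - -3007 = \left(108 - \left(160 - 10^{3}\right)\right) - -3007 = \left(108 + \left(\left(1000 + 0\right) - 160\right)\right) + 3007 = \left(108 + \left(1000 - 160\right)\right) + 3007 = \left(108 + 840\right) + 3007 = 948 + 3007 = 3955$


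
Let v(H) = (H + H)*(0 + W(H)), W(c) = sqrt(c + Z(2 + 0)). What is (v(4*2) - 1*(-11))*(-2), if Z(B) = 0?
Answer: -22 - 64*sqrt(2) ≈ -112.51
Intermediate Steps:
W(c) = sqrt(c) (W(c) = sqrt(c + 0) = sqrt(c))
v(H) = 2*H**(3/2) (v(H) = (H + H)*(0 + sqrt(H)) = (2*H)*sqrt(H) = 2*H**(3/2))
(v(4*2) - 1*(-11))*(-2) = (2*(4*2)**(3/2) - 1*(-11))*(-2) = (2*8**(3/2) + 11)*(-2) = (2*(16*sqrt(2)) + 11)*(-2) = (32*sqrt(2) + 11)*(-2) = (11 + 32*sqrt(2))*(-2) = -22 - 64*sqrt(2)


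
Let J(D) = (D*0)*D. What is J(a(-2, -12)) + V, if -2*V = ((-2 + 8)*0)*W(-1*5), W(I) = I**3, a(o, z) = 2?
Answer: 0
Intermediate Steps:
J(D) = 0 (J(D) = 0*D = 0)
V = 0 (V = -(-2 + 8)*0*(-1*5)**3/2 = -6*0*(-5)**3/2 = -0*(-125) = -1/2*0 = 0)
J(a(-2, -12)) + V = 0 + 0 = 0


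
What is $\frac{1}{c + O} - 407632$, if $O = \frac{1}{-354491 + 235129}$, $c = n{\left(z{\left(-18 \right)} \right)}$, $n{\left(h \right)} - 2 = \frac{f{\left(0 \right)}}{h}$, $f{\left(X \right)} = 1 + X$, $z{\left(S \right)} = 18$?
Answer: $- \frac{450063508279}{1104094} \approx -4.0763 \cdot 10^{5}$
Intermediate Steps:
$n{\left(h \right)} = 2 + \frac{1}{h}$ ($n{\left(h \right)} = 2 + \frac{1 + 0}{h} = 2 + 1 \frac{1}{h} = 2 + \frac{1}{h}$)
$c = \frac{37}{18}$ ($c = 2 + \frac{1}{18} = \frac{37}{18} \approx 2.0556$)
$O = - \frac{1}{119362}$ ($O = \frac{1}{-119362} = - \frac{1}{119362} \approx -8.3779 \cdot 10^{-6}$)
$\frac{1}{c + O} - 407632 = \frac{1}{\frac{37}{18} - \frac{1}{119362}} - 407632 = \frac{1}{\frac{1104094}{537129}} - 407632 = \frac{537129}{1104094} - 407632 = - \frac{450063508279}{1104094}$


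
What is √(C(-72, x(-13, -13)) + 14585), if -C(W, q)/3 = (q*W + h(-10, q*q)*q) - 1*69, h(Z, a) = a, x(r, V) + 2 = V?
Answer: √21677 ≈ 147.23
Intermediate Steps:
x(r, V) = -2 + V
C(W, q) = 207 - 3*q³ - 3*W*q (C(W, q) = -3*((q*W + (q*q)*q) - 1*69) = -3*((W*q + q²*q) - 69) = -3*((W*q + q³) - 69) = -3*((q³ + W*q) - 69) = -3*(-69 + q³ + W*q) = 207 - 3*q³ - 3*W*q)
√(C(-72, x(-13, -13)) + 14585) = √((207 - 3*(-2 - 13)³ - 3*(-72)*(-2 - 13)) + 14585) = √((207 - 3*(-15)³ - 3*(-72)*(-15)) + 14585) = √((207 - 3*(-3375) - 3240) + 14585) = √((207 + 10125 - 3240) + 14585) = √(7092 + 14585) = √21677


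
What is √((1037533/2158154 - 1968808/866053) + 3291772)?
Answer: √11499615357504520491322329738722/1869075746162 ≈ 1814.3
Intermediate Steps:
√((1037533/2158154 - 1968808/866053) + 3291772) = √(-3350432293183/1869075746162 + 3291772) = √(6152567856662885881/1869075746162) = √11499615357504520491322329738722/1869075746162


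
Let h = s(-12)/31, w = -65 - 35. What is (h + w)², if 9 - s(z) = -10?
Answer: 9492561/961 ≈ 9877.8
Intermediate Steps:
w = -100
s(z) = 19 (s(z) = 9 - 1*(-10) = 9 + 10 = 19)
h = 19/31 ≈ 0.61290
(h + w)² = (19/31 - 100)² = (-3081/31)² = 9492561/961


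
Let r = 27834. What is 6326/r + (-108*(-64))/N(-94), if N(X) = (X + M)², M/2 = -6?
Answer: 32933443/39092853 ≈ 0.84244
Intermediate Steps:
M = -12 (M = 2*(-6) = -12)
N(X) = (-12 + X)² (N(X) = (X - 12)² = (-12 + X)²)
6326/r + (-108*(-64))/N(-94) = 6326/27834 + (-108*(-64))/((-12 - 94)²) = 6326*(1/27834) + 6912/((-106)²) = 3163/13917 + 6912/11236 = 3163/13917 + 6912*(1/11236) = 3163/13917 + 1728/2809 = 32933443/39092853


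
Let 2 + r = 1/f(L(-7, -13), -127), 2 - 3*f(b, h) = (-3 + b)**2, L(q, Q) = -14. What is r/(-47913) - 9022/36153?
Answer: -3180536959/12747205737 ≈ -0.24951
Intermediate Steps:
f(b, h) = 2/3 - (-3 + b)**2/3
r = -577/287 (r = -2 + 1/(2/3 - (-3 - 14)**2/3) = -2 + 1/(2/3 - 1/3*(-17)**2) = -2 + 1/(2/3 - 1/3*289) = -2 + 1/(2/3 - 289/3) = -2 + 1/(-287/3) = -2 - 3/287 = -577/287 ≈ -2.0105)
r/(-47913) - 9022/36153 = -577/287/(-47913) - 9022/36153 = -577/287*(-1/47913) - 9022*1/36153 = 577/13751031 - 694/2781 = -3180536959/12747205737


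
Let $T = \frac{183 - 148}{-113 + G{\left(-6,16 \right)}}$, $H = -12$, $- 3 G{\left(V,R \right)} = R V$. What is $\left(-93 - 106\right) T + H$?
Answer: $\frac{5993}{81} \approx 73.988$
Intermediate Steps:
$G{\left(V,R \right)} = - \frac{R V}{3}$
$T = - \frac{35}{81}$ ($T = \frac{183 - 148}{-113 - \frac{16}{3} \left(-6\right)} = \frac{35}{-113 + 32} = \frac{35}{-81} = 35 \left(- \frac{1}{81}\right) = - \frac{35}{81} \approx -0.4321$)
$\left(-93 - 106\right) T + H = \left(-93 - 106\right) \left(- \frac{35}{81}\right) - 12 = \left(-199\right) \left(- \frac{35}{81}\right) - 12 = \frac{6965}{81} - 12 = \frac{5993}{81}$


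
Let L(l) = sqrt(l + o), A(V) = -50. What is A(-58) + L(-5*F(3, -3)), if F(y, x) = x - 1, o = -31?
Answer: -50 + I*sqrt(11) ≈ -50.0 + 3.3166*I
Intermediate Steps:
F(y, x) = -1 + x
L(l) = sqrt(-31 + l) (L(l) = sqrt(l - 31) = sqrt(-31 + l))
A(-58) + L(-5*F(3, -3)) = -50 + sqrt(-31 - 5*(-1 - 3)) = -50 + sqrt(-31 - 5*(-4)) = -50 + sqrt(-31 + 20) = -50 + sqrt(-11) = -50 + I*sqrt(11)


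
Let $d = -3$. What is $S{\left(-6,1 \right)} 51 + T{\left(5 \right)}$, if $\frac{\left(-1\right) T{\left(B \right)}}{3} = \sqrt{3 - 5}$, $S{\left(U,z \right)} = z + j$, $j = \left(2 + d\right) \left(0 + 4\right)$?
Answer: $-153 - 3 i \sqrt{2} \approx -153.0 - 4.2426 i$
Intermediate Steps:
$j = -4$ ($j = \left(2 - 3\right) \left(0 + 4\right) = \left(-1\right) 4 = -4$)
$S{\left(U,z \right)} = -4 + z$ ($S{\left(U,z \right)} = z - 4 = -4 + z$)
$T{\left(B \right)} = - 3 i \sqrt{2}$ ($T{\left(B \right)} = - 3 \sqrt{3 - 5} = - 3 \sqrt{-2} = - 3 i \sqrt{2}$)
$S{\left(-6,1 \right)} 51 + T{\left(5 \right)} = \left(-4 + 1\right) 51 - 3 i \sqrt{2} = \left(-3\right) 51 - 3 i \sqrt{2} = -153 - 3 i \sqrt{2}$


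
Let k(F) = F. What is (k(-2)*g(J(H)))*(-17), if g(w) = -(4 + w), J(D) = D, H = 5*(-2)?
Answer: 204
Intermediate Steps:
H = -10
g(w) = -4 - w
(k(-2)*g(J(H)))*(-17) = -2*(-4 - 1*(-10))*(-17) = -2*(-4 + 10)*(-17) = -2*6*(-17) = -12*(-17) = 204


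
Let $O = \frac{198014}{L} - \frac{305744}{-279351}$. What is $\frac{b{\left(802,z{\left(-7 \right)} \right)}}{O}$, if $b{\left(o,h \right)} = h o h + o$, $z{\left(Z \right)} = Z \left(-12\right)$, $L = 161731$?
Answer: $\frac{127852137224758917}{52381845889} \approx 2.4408 \cdot 10^{6}$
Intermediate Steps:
$z{\left(Z \right)} = - 12 Z$
$O = \frac{104763691778}{45179716581}$ ($O = \frac{198014}{161731} - \frac{305744}{-279351} = 198014 \cdot \frac{1}{161731} - - \frac{305744}{279351} = \frac{198014}{161731} + \frac{305744}{279351} = \frac{104763691778}{45179716581} \approx 2.3188$)
$b{\left(o,h \right)} = o + o h^{2}$ ($b{\left(o,h \right)} = o h^{2} + o = o + o h^{2}$)
$\frac{b{\left(802,z{\left(-7 \right)} \right)}}{O} = \frac{802 \left(1 + \left(\left(-12\right) \left(-7\right)\right)^{2}\right)}{\frac{104763691778}{45179716581}} = 802 \left(1 + 84^{2}\right) \frac{45179716581}{104763691778} = 802 \left(1 + 7056\right) \frac{45179716581}{104763691778} = 802 \cdot 7057 \cdot \frac{45179716581}{104763691778} = 5659714 \cdot \frac{45179716581}{104763691778} = \frac{127852137224758917}{52381845889}$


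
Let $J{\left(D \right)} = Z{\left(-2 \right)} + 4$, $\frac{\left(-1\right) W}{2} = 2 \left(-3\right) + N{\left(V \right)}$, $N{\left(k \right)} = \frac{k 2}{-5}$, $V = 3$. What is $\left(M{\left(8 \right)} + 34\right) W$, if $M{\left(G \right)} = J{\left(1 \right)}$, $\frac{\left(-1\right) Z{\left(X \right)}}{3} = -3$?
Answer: $\frac{3384}{5} \approx 676.8$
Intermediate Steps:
$Z{\left(X \right)} = 9$ ($Z{\left(X \right)} = \left(-3\right) \left(-3\right) = 9$)
$N{\left(k \right)} = - \frac{2 k}{5}$ ($N{\left(k \right)} = 2 k \left(- \frac{1}{5}\right) = - \frac{2 k}{5}$)
$W = \frac{72}{5}$ ($W = - 2 \left(2 \left(-3\right) - \frac{6}{5}\right) = - 2 \left(-6 - \frac{6}{5}\right) = \left(-2\right) \left(- \frac{36}{5}\right) = \frac{72}{5} \approx 14.4$)
$J{\left(D \right)} = 13$ ($J{\left(D \right)} = 9 + 4 = 13$)
$M{\left(G \right)} = 13$
$\left(M{\left(8 \right)} + 34\right) W = \left(13 + 34\right) \frac{72}{5} = 47 \cdot \frac{72}{5} = \frac{3384}{5}$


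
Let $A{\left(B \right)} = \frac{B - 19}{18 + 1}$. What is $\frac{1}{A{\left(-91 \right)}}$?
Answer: $- \frac{19}{110} \approx -0.17273$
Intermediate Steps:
$A{\left(B \right)} = -1 + \frac{B}{19}$ ($A{\left(B \right)} = \frac{-19 + B}{19} = \left(-19 + B\right) \frac{1}{19} = -1 + \frac{B}{19}$)
$\frac{1}{A{\left(-91 \right)}} = \frac{1}{-1 + \frac{1}{19} \left(-91\right)} = \frac{1}{-1 - \frac{91}{19}} = \frac{1}{- \frac{110}{19}} = - \frac{19}{110}$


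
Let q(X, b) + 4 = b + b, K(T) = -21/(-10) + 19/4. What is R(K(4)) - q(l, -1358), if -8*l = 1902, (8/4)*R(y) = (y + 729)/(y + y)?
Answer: 1505277/548 ≈ 2746.9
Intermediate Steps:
K(T) = 137/20 (K(T) = -21*(-1/10) + 19*(1/4) = 21/10 + 19/4 = 137/20)
R(y) = (729 + y)/(4*y) (R(y) = ((y + 729)/(y + y))/2 = ((729 + y)/((2*y)))/2 = ((729 + y)*(1/(2*y)))/2 = ((729 + y)/(2*y))/2 = (729 + y)/(4*y))
l = -951/4 (l = -1/8*1902 = -951/4 ≈ -237.75)
q(X, b) = -4 + 2*b (q(X, b) = -4 + (b + b) = -4 + 2*b)
R(K(4)) - q(l, -1358) = (729 + 137/20)/(4*(137/20)) - (-4 + 2*(-1358)) = (1/4)*(20/137)*(14717/20) - (-4 - 2716) = 14717/548 - 1*(-2720) = 14717/548 + 2720 = 1505277/548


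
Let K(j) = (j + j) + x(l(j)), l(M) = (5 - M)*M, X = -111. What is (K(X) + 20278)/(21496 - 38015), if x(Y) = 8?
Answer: -20064/16519 ≈ -1.2146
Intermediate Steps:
l(M) = M*(5 - M)
K(j) = 8 + 2*j (K(j) = (j + j) + 8 = 2*j + 8 = 8 + 2*j)
(K(X) + 20278)/(21496 - 38015) = ((8 + 2*(-111)) + 20278)/(21496 - 38015) = ((8 - 222) + 20278)/(-16519) = (-214 + 20278)*(-1/16519) = 20064*(-1/16519) = -20064/16519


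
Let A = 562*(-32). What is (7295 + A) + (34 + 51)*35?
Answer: -7714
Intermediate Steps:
A = -17984
(7295 + A) + (34 + 51)*35 = (7295 - 17984) + (34 + 51)*35 = -10689 + 85*35 = -10689 + 2975 = -7714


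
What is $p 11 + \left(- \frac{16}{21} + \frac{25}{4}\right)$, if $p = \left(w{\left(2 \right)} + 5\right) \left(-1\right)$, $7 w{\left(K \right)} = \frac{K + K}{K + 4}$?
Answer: $- \frac{4247}{84} \approx -50.56$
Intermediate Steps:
$w{\left(K \right)} = \frac{2 K}{7 \left(4 + K\right)}$ ($w{\left(K \right)} = \frac{\left(K + K\right) \frac{1}{K + 4}}{7} = \frac{2 K \frac{1}{4 + K}}{7} = \frac{2 K}{7 \left(4 + K\right)}$)
$p = - \frac{107}{21}$ ($p = \left(\frac{2}{7} \cdot 2 \frac{1}{4 + 2} + 5\right) \left(-1\right) = \left(\frac{2}{7} \cdot 2 \cdot \frac{1}{6} + 5\right) \left(-1\right) = \left(\frac{2}{21} + 5\right) \left(-1\right) = \frac{107}{21} \left(-1\right) = - \frac{107}{21} \approx -5.0952$)
$p 11 + \left(- \frac{16}{21} + \frac{25}{4}\right) = \left(- \frac{107}{21}\right) 11 + \left(- \frac{16}{21} + \frac{25}{4}\right) = - \frac{1177}{21} + \left(\left(-16\right) \frac{1}{21} + 25 \cdot \frac{1}{4}\right) = - \frac{1177}{21} + \left(- \frac{16}{21} + \frac{25}{4}\right) = - \frac{1177}{21} + \frac{461}{84} = - \frac{4247}{84}$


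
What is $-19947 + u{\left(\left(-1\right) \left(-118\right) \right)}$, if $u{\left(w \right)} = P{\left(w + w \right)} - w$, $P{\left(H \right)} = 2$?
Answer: $-20063$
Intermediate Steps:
$u{\left(w \right)} = 2 - w$
$-19947 + u{\left(\left(-1\right) \left(-118\right) \right)} = -19947 + \left(2 - \left(-1\right) \left(-118\right)\right) = -19947 + \left(2 - 118\right) = -19947 - 116 = -20063$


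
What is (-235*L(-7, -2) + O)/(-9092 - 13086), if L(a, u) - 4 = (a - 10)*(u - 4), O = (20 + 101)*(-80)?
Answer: 17295/11089 ≈ 1.5597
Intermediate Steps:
O = -9680 (O = 121*(-80) = -9680)
L(a, u) = 4 + (-10 + a)*(-4 + u) (L(a, u) = 4 + (a - 10)*(u - 4) = 4 + (-10 + a)*(-4 + u))
(-235*L(-7, -2) + O)/(-9092 - 13086) = (-235*(44 - 10*(-2) - 4*(-7) - 7*(-2)) - 9680)/(-9092 - 13086) = (-235*(44 + 20 + 28 + 14) - 9680)/(-22178) = (-235*106 - 9680)*(-1/22178) = (-24910 - 9680)*(-1/22178) = -34590*(-1/22178) = 17295/11089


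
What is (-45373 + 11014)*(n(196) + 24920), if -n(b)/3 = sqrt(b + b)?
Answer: -856226280 + 1443078*sqrt(2) ≈ -8.5419e+8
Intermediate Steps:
n(b) = -3*sqrt(2)*sqrt(b) (n(b) = -3*sqrt(b + b) = -3*sqrt(2)*sqrt(b))
(-45373 + 11014)*(n(196) + 24920) = (-45373 + 11014)*(-3*sqrt(2)*sqrt(196) + 24920) = -34359*(-3*sqrt(2)*14 + 24920) = -34359*(-42*sqrt(2) + 24920) = -34359*(24920 - 42*sqrt(2)) = -856226280 + 1443078*sqrt(2)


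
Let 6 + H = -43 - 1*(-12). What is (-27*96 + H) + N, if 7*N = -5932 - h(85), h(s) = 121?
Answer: -24456/7 ≈ -3493.7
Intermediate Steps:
H = -37 (H = -6 + (-43 - 1*(-12)) = -6 + (-43 + 12) = -6 - 31 = -37)
N = -6053/7 (N = (-5932 - 1*121)/7 = (-5932 - 121)/7 = (1/7)*(-6053) = -6053/7 ≈ -864.71)
(-27*96 + H) + N = (-27*96 - 37) - 6053/7 = (-2592 - 37) - 6053/7 = -2629 - 6053/7 = -24456/7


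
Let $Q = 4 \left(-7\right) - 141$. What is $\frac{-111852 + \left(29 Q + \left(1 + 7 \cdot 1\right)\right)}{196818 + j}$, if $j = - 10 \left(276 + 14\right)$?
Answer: $- \frac{116745}{193918} \approx -0.60203$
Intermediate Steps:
$j = -2900$ ($j = \left(-10\right) 290 = -2900$)
$Q = -169$ ($Q = -28 - 141 = -169$)
$\frac{-111852 + \left(29 Q + \left(1 + 7 \cdot 1\right)\right)}{196818 + j} = \frac{-111852 + \left(29 \left(-169\right) + \left(1 + 7 \cdot 1\right)\right)}{196818 - 2900} = \frac{-111852 + \left(-4901 + \left(1 + 7\right)\right)}{193918} = \left(-111852 + \left(-4901 + 8\right)\right) \frac{1}{193918} = \left(-111852 - 4893\right) \frac{1}{193918} = \left(-116745\right) \frac{1}{193918} = - \frac{116745}{193918}$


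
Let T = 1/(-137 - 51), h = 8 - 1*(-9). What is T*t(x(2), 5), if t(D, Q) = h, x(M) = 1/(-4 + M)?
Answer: -17/188 ≈ -0.090425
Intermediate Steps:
h = 17 (h = 8 + 9 = 17)
t(D, Q) = 17
T = -1/188 (T = 1/(-188) = -1/188 ≈ -0.0053191)
T*t(x(2), 5) = -1/188*17 = -17/188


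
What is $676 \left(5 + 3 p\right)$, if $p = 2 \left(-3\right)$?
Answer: $-8788$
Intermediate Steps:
$p = -6$
$676 \left(5 + 3 p\right) = 676 \left(5 + 3 \left(-6\right)\right) = 676 \left(5 - 18\right) = 676 \left(-13\right) = -8788$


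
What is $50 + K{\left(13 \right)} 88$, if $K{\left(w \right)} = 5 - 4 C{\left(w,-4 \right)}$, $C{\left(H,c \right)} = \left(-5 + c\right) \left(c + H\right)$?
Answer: $29002$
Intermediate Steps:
$C{\left(H,c \right)} = \left(-5 + c\right) \left(H + c\right)$
$K{\left(w \right)} = -139 + 36 w$ ($K{\left(w \right)} = 5 - 4 \left(\left(-4\right)^{2} - 5 w - -20 + w \left(-4\right)\right) = 5 - 4 \left(16 - 5 w + 20 - 4 w\right) = 5 - 4 \left(36 - 9 w\right) = 5 + \left(-144 + 36 w\right) = -139 + 36 w$)
$50 + K{\left(13 \right)} 88 = 50 + \left(-139 + 36 \cdot 13\right) 88 = 50 + \left(-139 + 468\right) 88 = 50 + 329 \cdot 88 = 50 + 28952 = 29002$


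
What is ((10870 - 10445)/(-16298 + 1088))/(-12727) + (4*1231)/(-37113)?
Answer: -713978033/5381459226 ≈ -0.13267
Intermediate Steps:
((10870 - 10445)/(-16298 + 1088))/(-12727) + (4*1231)/(-37113) = (425/(-15210))*(-1/12727) + 4924*(-1/37113) = (425*(-1/15210))*(-1/12727) - 4924/37113 = -85/3042*(-1/12727) - 4924/37113 = 85/38715534 - 4924/37113 = -713978033/5381459226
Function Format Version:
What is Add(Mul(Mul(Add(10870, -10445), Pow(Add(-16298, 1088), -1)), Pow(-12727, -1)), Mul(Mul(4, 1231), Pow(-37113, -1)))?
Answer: Rational(-713978033, 5381459226) ≈ -0.13267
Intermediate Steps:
Add(Mul(Mul(Add(10870, -10445), Pow(Add(-16298, 1088), -1)), Pow(-12727, -1)), Mul(Mul(4, 1231), Pow(-37113, -1))) = Add(Mul(Mul(425, Pow(-15210, -1)), Rational(-1, 12727)), Mul(4924, Rational(-1, 37113))) = Add(Mul(Mul(425, Rational(-1, 15210)), Rational(-1, 12727)), Rational(-4924, 37113)) = Add(Mul(Rational(-85, 3042), Rational(-1, 12727)), Rational(-4924, 37113)) = Add(Rational(85, 38715534), Rational(-4924, 37113)) = Rational(-713978033, 5381459226)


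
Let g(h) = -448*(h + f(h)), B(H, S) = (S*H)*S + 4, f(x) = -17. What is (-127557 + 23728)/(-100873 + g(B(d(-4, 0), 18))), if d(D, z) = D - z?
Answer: -103829/485559 ≈ -0.21383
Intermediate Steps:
B(H, S) = 4 + H*S² (B(H, S) = (H*S)*S + 4 = H*S² + 4 = 4 + H*S²)
g(h) = 7616 - 448*h (g(h) = -448*(h - 17) = -448*(-17 + h) = 7616 - 448*h)
(-127557 + 23728)/(-100873 + g(B(d(-4, 0), 18))) = (-127557 + 23728)/(-100873 + (7616 - 448*(4 + (-4 - 1*0)*18²))) = -103829/(-100873 + (7616 - 448*(4 + (-4 + 0)*324))) = -103829/(-100873 + (7616 - 448*(4 - 4*324))) = -103829/(-100873 + (7616 - 448*(4 - 1296))) = -103829/(-100873 + (7616 - 448*(-1292))) = -103829/(-100873 + (7616 + 578816)) = -103829/(-100873 + 586432) = -103829/485559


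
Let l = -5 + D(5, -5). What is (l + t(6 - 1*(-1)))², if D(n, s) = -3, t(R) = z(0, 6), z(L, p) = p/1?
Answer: 4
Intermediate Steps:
z(L, p) = p (z(L, p) = p*1 = p)
t(R) = 6
l = -8 (l = -5 - 3 = -8)
(l + t(6 - 1*(-1)))² = (-8 + 6)² = (-2)² = 4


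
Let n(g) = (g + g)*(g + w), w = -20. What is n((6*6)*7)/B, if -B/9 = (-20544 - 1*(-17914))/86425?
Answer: 112283360/263 ≈ 4.2693e+5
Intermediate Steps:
B = 4734/17285 (B = -9*(-20544 - 1*(-17914))/86425 = -9*(-20544 + 17914)/86425 = -(-23670)/86425 = -9*(-526/17285) = 4734/17285 ≈ 0.27388)
n(g) = 2*g*(-20 + g) (n(g) = (g + g)*(g - 20) = (2*g)*(-20 + g) = 2*g*(-20 + g))
n((6*6)*7)/B = (2*((6*6)*7)*(-20 + (6*6)*7))/(4734/17285) = (2*(36*7)*(-20 + 36*7))*(17285/4734) = (2*252*(-20 + 252))*(17285/4734) = (2*252*232)*(17285/4734) = 116928*(17285/4734) = 112283360/263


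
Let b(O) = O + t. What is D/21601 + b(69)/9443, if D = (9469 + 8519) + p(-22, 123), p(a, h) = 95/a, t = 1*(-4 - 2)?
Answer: 537996707/641074478 ≈ 0.83921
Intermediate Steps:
t = -6 (t = 1*(-6) = -6)
b(O) = -6 + O (b(O) = O - 6 = -6 + O)
D = 395641/22 (D = (9469 + 8519) + 95/(-22) = 17988 + 95*(-1/22) = 17988 - 95/22 = 395641/22 ≈ 17984.)
D/21601 + b(69)/9443 = (395641/22)/21601 + (-6 + 69)/9443 = (395641/22)*(1/21601) + 63*(1/9443) = 395641/475222 + 9/1349 = 537996707/641074478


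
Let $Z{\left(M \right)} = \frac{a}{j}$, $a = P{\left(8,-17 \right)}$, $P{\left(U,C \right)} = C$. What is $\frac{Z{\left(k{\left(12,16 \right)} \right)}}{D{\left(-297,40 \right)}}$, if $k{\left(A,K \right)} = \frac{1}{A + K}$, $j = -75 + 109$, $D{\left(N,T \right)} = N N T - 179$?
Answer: $- \frac{1}{7056362} \approx -1.4172 \cdot 10^{-7}$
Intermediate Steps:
$D{\left(N,T \right)} = -179 + T N^{2}$ ($D{\left(N,T \right)} = N^{2} T - 179 = T N^{2} - 179 = -179 + T N^{2}$)
$a = -17$
$j = 34$
$Z{\left(M \right)} = - \frac{1}{2}$ ($Z{\left(M \right)} = - \frac{17}{34} = \left(-17\right) \frac{1}{34} = - \frac{1}{2}$)
$\frac{Z{\left(k{\left(12,16 \right)} \right)}}{D{\left(-297,40 \right)}} = - \frac{1}{2 \left(-179 + 40 \left(-297\right)^{2}\right)} = - \frac{1}{2 \left(-179 + 40 \cdot 88209\right)} = - \frac{1}{2 \left(-179 + 3528360\right)} = - \frac{1}{2 \cdot 3528181} = \left(- \frac{1}{2}\right) \frac{1}{3528181} = - \frac{1}{7056362}$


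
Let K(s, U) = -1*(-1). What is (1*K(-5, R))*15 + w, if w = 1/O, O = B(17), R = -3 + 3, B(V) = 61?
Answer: 916/61 ≈ 15.016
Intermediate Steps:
R = 0
O = 61
K(s, U) = 1
w = 1/61 ≈ 0.016393
(1*K(-5, R))*15 + w = (1*1)*15 + 1/61 = 1*15 + 1/61 = 15 + 1/61 = 916/61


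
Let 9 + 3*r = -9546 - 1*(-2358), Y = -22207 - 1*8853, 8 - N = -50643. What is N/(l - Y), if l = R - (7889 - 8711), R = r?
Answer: 50651/29483 ≈ 1.7180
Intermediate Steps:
N = 50651 (N = 8 - 1*(-50643) = 8 + 50643 = 50651)
Y = -31060 (Y = -22207 - 8853 = -31060)
r = -2399 (r = -3 + (-9546 - 1*(-2358))/3 = -3 + (-9546 + 2358)/3 = -3 + (1/3)*(-7188) = -3 - 2396 = -2399)
R = -2399
l = -1577 (l = -2399 - (7889 - 8711) = -2399 - 1*(-822) = -2399 + 822 = -1577)
N/(l - Y) = 50651/(-1577 - 1*(-31060)) = 50651/(-1577 + 31060) = 50651/29483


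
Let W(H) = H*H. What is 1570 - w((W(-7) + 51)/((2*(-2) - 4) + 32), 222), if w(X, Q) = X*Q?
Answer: 645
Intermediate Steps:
W(H) = H²
w(X, Q) = Q*X
1570 - w((W(-7) + 51)/((2*(-2) - 4) + 32), 222) = 1570 - 222*((-7)² + 51)/((2*(-2) - 4) + 32) = 1570 - 222*(49 + 51)/((-4 - 4) + 32) = 1570 - 222*100/(-8 + 32) = 1570 - 222*100/24 = 1570 - 222*100*(1/24) = 1570 - 222*25/6 = 1570 - 1*925 = 1570 - 925 = 645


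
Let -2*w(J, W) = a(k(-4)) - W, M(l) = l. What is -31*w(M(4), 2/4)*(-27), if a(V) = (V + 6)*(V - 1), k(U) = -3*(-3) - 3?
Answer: -99603/4 ≈ -24901.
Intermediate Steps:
k(U) = 6 (k(U) = 9 - 3 = 6)
a(V) = (-1 + V)*(6 + V) (a(V) = (6 + V)*(-1 + V) = (-1 + V)*(6 + V))
w(J, W) = -30 + W/2 (w(J, W) = -((-6 + 6² + 5*6) - W)/2 = -((-6 + 36 + 30) - W)/2 = -(60 - W)/2 = -30 + W/2)
-31*w(M(4), 2/4)*(-27) = -31*(-30 + (2/4)/2)*(-27) = -31*(-30 + (2*(¼))/2)*(-27) = -31*(-30 + (½)*(½))*(-27) = -31*(-30 + ¼)*(-27) = -31*(-119/4)*(-27) = (3689/4)*(-27) = -99603/4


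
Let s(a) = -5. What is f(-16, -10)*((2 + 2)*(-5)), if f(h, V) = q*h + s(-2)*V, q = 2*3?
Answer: 920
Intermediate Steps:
q = 6
f(h, V) = -5*V + 6*h (f(h, V) = 6*h - 5*V = -5*V + 6*h)
f(-16, -10)*((2 + 2)*(-5)) = (-5*(-10) + 6*(-16))*((2 + 2)*(-5)) = (50 - 96)*(4*(-5)) = -46*(-20) = 920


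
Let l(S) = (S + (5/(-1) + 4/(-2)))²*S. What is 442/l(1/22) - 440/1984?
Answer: 68582569/341496 ≈ 200.83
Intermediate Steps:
l(S) = S*(-7 + S)² (l(S) = (S + (5*(-1) + 4*(-½)))²*S = (S + (-5 - 2))²*S = (S - 7)²*S = (-7 + S)²*S = S*(-7 + S)²)
442/l(1/22) - 440/1984 = 442/(((1/22)*(-7 + 1/22)²)) - 440/1984 = 442/(((1*(1/22))*(-7 + 1*(1/22))²)) - 440*1/1984 = 442/(((-7 + 1/22)²/22)) - 55/248 = 442/(((-153/22)²/22)) - 55/248 = 442/(((1/22)*(23409/484))) - 55/248 = 442/(23409/10648) - 55/248 = 442*(10648/23409) - 55/248 = 276848/1377 - 55/248 = 68582569/341496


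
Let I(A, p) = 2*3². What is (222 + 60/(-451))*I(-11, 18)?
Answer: 1801116/451 ≈ 3993.6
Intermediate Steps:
I(A, p) = 18 (I(A, p) = 2*9 = 18)
(222 + 60/(-451))*I(-11, 18) = (222 + 60/(-451))*18 = (222 + 60*(-1/451))*18 = (222 - 60/451)*18 = (100062/451)*18 = 1801116/451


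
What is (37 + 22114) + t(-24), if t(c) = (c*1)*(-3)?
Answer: 22223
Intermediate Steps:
t(c) = -3*c (t(c) = c*(-3) = -3*c)
(37 + 22114) + t(-24) = (37 + 22114) - 3*(-24) = 22151 + 72 = 22223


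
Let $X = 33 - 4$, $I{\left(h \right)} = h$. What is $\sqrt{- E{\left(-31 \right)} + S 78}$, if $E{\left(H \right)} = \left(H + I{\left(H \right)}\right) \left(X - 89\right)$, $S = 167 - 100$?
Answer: $\sqrt{1506} \approx 38.807$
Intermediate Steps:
$S = 67$
$X = 29$
$E{\left(H \right)} = - 120 H$ ($E{\left(H \right)} = \left(H + H\right) \left(29 - 89\right) = 2 H \left(-60\right) = - 120 H$)
$\sqrt{- E{\left(-31 \right)} + S 78} = \sqrt{- \left(-120\right) \left(-31\right) + 67 \cdot 78} = \sqrt{\left(-1\right) 3720 + 5226} = \sqrt{-3720 + 5226} = \sqrt{1506}$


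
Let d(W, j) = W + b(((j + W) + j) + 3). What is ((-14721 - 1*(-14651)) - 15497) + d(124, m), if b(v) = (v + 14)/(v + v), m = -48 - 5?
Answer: -92653/6 ≈ -15442.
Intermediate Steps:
m = -53
b(v) = (14 + v)/(2*v) (b(v) = (14 + v)/((2*v)) = (14 + v)*(1/(2*v)) = (14 + v)/(2*v))
d(W, j) = W + (17 + W + 2*j)/(2*(3 + W + 2*j)) (d(W, j) = W + (14 + (((j + W) + j) + 3))/(2*(((j + W) + j) + 3)) = W + (14 + (((W + j) + j) + 3))/(2*(((W + j) + j) + 3)) = W + (14 + ((W + 2*j) + 3))/(2*((W + 2*j) + 3)) = W + (14 + (3 + W + 2*j))/(2*(3 + W + 2*j)) = W + (17 + W + 2*j)/(2*(3 + W + 2*j)))
((-14721 - 1*(-14651)) - 15497) + d(124, m) = ((-14721 - 1*(-14651)) - 15497) + (17/2 - 53 + (1/2)*124 + 124*(3 + 124 + 2*(-53)))/(3 + 124 + 2*(-53)) = ((-14721 + 14651) - 15497) + (17/2 - 53 + 62 + 124*(3 + 124 - 106))/(3 + 124 - 106) = (-70 - 15497) + (17/2 - 53 + 62 + 124*21)/21 = -15567 + (17/2 - 53 + 62 + 2604)/21 = -15567 + (1/21)*(5243/2) = -15567 + 749/6 = -92653/6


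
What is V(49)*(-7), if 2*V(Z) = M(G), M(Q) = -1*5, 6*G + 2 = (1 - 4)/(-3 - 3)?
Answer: 35/2 ≈ 17.500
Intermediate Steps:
G = -¼ (G = -⅓ + ((1 - 4)/(-3 - 3))/6 = -⅓ + (-3/(-6))/6 = -⅓ + (-3*(-⅙))/6 = -⅓ + (⅙)*(½) = -⅓ + 1/12 = -¼ ≈ -0.25000)
M(Q) = -5
V(Z) = -5/2 (V(Z) = (½)*(-5) = -5/2)
V(49)*(-7) = -5/2*(-7) = 35/2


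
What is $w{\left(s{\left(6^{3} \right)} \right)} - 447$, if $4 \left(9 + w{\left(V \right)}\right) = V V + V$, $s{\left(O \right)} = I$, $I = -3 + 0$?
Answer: $- \frac{909}{2} \approx -454.5$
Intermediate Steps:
$I = -3$
$s{\left(O \right)} = -3$
$w{\left(V \right)} = -9 + \frac{V}{4} + \frac{V^{2}}{4}$ ($w{\left(V \right)} = -9 + \frac{V V + V}{4} = -9 + \frac{V^{2} + V}{4} = -9 + \frac{V + V^{2}}{4} = -9 + \left(\frac{V}{4} + \frac{V^{2}}{4}\right) = -9 + \frac{V}{4} + \frac{V^{2}}{4}$)
$w{\left(s{\left(6^{3} \right)} \right)} - 447 = \left(-9 + \frac{1}{4} \left(-3\right) + \frac{\left(-3\right)^{2}}{4}\right) - 447 = \left(-9 - \frac{3}{4} + \frac{1}{4} \cdot 9\right) - 447 = \left(-9 - \frac{3}{4} + \frac{9}{4}\right) - 447 = - \frac{15}{2} - 447 = - \frac{909}{2}$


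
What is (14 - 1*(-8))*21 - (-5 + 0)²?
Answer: 437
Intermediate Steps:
(14 - 1*(-8))*21 - (-5 + 0)² = (14 + 8)*21 - 1*(-5)² = 22*21 - 1*25 = 462 - 25 = 437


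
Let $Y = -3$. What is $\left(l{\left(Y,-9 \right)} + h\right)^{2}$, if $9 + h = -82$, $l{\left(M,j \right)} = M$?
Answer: $8836$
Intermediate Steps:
$h = -91$ ($h = -9 - 82 = -91$)
$\left(l{\left(Y,-9 \right)} + h\right)^{2} = \left(-3 - 91\right)^{2} = \left(-94\right)^{2} = 8836$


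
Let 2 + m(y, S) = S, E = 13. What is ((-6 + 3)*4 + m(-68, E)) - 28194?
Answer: -28195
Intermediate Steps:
m(y, S) = -2 + S
((-6 + 3)*4 + m(-68, E)) - 28194 = ((-6 + 3)*4 + (-2 + 13)) - 28194 = (-3*4 + 11) - 28194 = (-12 + 11) - 28194 = -1 - 28194 = -28195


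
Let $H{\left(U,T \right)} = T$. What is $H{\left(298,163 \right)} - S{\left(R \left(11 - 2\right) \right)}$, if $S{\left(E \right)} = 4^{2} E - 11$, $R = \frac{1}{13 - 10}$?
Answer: $126$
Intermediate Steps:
$R = \frac{1}{3} \approx 0.33333$
$S{\left(E \right)} = -11 + 16 E$ ($S{\left(E \right)} = 16 E - 11 = -11 + 16 E$)
$H{\left(298,163 \right)} - S{\left(R \left(11 - 2\right) \right)} = 163 - \left(-11 + 16 \frac{11 - 2}{3}\right) = 163 - \left(-11 + 16 \cdot \frac{1}{3} \cdot 9\right) = 163 - \left(-11 + 16 \cdot 3\right) = 163 - \left(-11 + 48\right) = 163 - 37 = 126$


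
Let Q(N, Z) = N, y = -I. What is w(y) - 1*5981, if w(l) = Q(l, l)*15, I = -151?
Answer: -3716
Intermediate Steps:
y = 151 (y = -1*(-151) = 151)
w(l) = 15*l (w(l) = l*15 = 15*l)
w(y) - 1*5981 = 15*151 - 1*5981 = 2265 - 5981 = -3716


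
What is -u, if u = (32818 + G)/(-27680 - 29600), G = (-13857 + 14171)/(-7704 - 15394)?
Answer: 75802985/132305344 ≈ 0.57294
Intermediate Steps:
G = -157/11549 (G = 314/(-23098) = 314*(-1/23098) = -157/11549 ≈ -0.013594)
u = -75802985/132305344 (u = (32818 - 157/11549)/(-27680 - 29600) = (379014925/11549)/(-57280) = (379014925/11549)*(-1/57280) = -75802985/132305344 ≈ -0.57294)
-u = -1*(-75802985/132305344) = 75802985/132305344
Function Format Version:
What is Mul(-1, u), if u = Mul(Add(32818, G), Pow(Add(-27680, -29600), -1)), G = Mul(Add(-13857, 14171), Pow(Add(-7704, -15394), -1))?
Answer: Rational(75802985, 132305344) ≈ 0.57294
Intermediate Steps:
G = Rational(-157, 11549) (G = Mul(314, Pow(-23098, -1)) = Mul(314, Rational(-1, 23098)) = Rational(-157, 11549) ≈ -0.013594)
u = Rational(-75802985, 132305344) (u = Mul(Add(32818, Rational(-157, 11549)), Pow(Add(-27680, -29600), -1)) = Mul(Rational(379014925, 11549), Pow(-57280, -1)) = Mul(Rational(379014925, 11549), Rational(-1, 57280)) = Rational(-75802985, 132305344) ≈ -0.57294)
Mul(-1, u) = Mul(-1, Rational(-75802985, 132305344)) = Rational(75802985, 132305344)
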